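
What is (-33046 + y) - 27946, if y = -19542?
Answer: -80534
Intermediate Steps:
(-33046 + y) - 27946 = (-33046 - 19542) - 27946 = -52588 - 27946 = -80534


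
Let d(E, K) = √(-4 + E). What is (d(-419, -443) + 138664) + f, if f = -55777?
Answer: 82887 + 3*I*√47 ≈ 82887.0 + 20.567*I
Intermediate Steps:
(d(-419, -443) + 138664) + f = (√(-4 - 419) + 138664) - 55777 = (√(-423) + 138664) - 55777 = (3*I*√47 + 138664) - 55777 = (138664 + 3*I*√47) - 55777 = 82887 + 3*I*√47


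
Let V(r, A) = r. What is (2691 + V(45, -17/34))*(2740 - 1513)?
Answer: 3357072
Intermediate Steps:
(2691 + V(45, -17/34))*(2740 - 1513) = (2691 + 45)*(2740 - 1513) = 2736*1227 = 3357072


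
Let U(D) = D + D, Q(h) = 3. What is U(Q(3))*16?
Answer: 96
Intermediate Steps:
U(D) = 2*D
U(Q(3))*16 = (2*3)*16 = 6*16 = 96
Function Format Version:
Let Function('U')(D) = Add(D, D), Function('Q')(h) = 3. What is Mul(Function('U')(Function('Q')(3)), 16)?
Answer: 96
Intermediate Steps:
Function('U')(D) = Mul(2, D)
Mul(Function('U')(Function('Q')(3)), 16) = Mul(Mul(2, 3), 16) = Mul(6, 16) = 96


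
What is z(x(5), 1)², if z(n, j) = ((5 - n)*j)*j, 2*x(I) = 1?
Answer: 81/4 ≈ 20.250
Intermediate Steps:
x(I) = ½ (x(I) = (½)*1 = ½)
z(n, j) = j²*(5 - n) (z(n, j) = (j*(5 - n))*j = j²*(5 - n))
z(x(5), 1)² = (1²*(5 - 1*½))² = (1*(5 - ½))² = (1*(9/2))² = (9/2)² = 81/4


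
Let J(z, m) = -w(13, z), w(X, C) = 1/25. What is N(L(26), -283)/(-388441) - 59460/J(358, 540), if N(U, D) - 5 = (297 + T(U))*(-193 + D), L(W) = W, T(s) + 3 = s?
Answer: 577417698815/388441 ≈ 1.4865e+6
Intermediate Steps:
w(X, C) = 1/25
T(s) = -3 + s
J(z, m) = -1/25 (J(z, m) = -1*1/25 = -1/25)
N(U, D) = 5 + (-193 + D)*(294 + U) (N(U, D) = 5 + (297 + (-3 + U))*(-193 + D) = 5 + (294 + U)*(-193 + D) = 5 + (-193 + D)*(294 + U))
N(L(26), -283)/(-388441) - 59460/J(358, 540) = (-56737 - 193*26 + 294*(-283) - 283*26)/(-388441) - 59460/(-1/25) = (-56737 - 5018 - 83202 - 7358)*(-1/388441) - 59460*(-25) = -152315*(-1/388441) + 1486500 = 152315/388441 + 1486500 = 577417698815/388441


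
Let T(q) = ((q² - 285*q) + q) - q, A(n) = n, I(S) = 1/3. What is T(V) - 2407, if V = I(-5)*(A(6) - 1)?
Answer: -25913/9 ≈ -2879.2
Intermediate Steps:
I(S) = ⅓
V = 5/3 (V = (6 - 1)/3 = (⅓)*5 = 5/3 ≈ 1.6667)
T(q) = q² - 285*q (T(q) = (q² - 284*q) - q = q² - 285*q)
T(V) - 2407 = 5*(-285 + 5/3)/3 - 2407 = (5/3)*(-850/3) - 2407 = -4250/9 - 2407 = -25913/9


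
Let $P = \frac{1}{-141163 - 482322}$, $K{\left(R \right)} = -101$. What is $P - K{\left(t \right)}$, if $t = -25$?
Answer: $\frac{62971984}{623485} \approx 101.0$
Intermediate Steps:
$P = - \frac{1}{623485}$ ($P = \frac{1}{-623485} = - \frac{1}{623485} \approx -1.6039 \cdot 10^{-6}$)
$P - K{\left(t \right)} = - \frac{1}{623485} - -101 = - \frac{1}{623485} + 101 = \frac{62971984}{623485}$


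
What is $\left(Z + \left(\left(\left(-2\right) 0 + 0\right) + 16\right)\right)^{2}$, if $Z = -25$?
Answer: $81$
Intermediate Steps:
$\left(Z + \left(\left(\left(-2\right) 0 + 0\right) + 16\right)\right)^{2} = \left(-25 + \left(\left(\left(-2\right) 0 + 0\right) + 16\right)\right)^{2} = \left(-25 + \left(\left(0 + 0\right) + 16\right)\right)^{2} = \left(-25 + \left(0 + 16\right)\right)^{2} = \left(-25 + 16\right)^{2} = \left(-9\right)^{2} = 81$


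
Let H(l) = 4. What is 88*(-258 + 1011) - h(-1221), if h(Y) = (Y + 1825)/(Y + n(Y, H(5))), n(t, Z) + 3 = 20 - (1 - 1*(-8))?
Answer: 80378836/1213 ≈ 66265.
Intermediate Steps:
n(t, Z) = 8 (n(t, Z) = -3 + (20 - (1 - 1*(-8))) = -3 + (20 - (1 + 8)) = -3 + (20 - 1*9) = -3 + (20 - 9) = -3 + 11 = 8)
h(Y) = (1825 + Y)/(8 + Y) (h(Y) = (Y + 1825)/(Y + 8) = (1825 + Y)/(8 + Y))
88*(-258 + 1011) - h(-1221) = 88*(-258 + 1011) - (1825 - 1221)/(8 - 1221) = 88*753 - 604/(-1213) = 66264 - (-1)*604/1213 = 66264 - 1*(-604/1213) = 66264 + 604/1213 = 80378836/1213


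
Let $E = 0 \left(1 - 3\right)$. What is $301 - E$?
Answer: $301$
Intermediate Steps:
$E = 0$ ($E = 0 \left(-2\right) = 0$)
$301 - E = 301 - 0 = 301 + 0 = 301$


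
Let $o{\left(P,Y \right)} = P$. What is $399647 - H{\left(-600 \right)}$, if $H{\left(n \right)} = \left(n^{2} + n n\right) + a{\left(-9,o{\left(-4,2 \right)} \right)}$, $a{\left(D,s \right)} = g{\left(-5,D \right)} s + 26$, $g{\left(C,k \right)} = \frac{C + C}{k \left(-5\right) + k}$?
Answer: $- \frac{2883421}{9} \approx -3.2038 \cdot 10^{5}$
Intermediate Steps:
$g{\left(C,k \right)} = - \frac{C}{2 k}$ ($g{\left(C,k \right)} = \frac{2 C}{- 5 k + k} = \frac{2 C}{\left(-4\right) k} = 2 C \left(- \frac{1}{4 k}\right) = - \frac{C}{2 k}$)
$a{\left(D,s \right)} = 26 + \frac{5 s}{2 D}$ ($a{\left(D,s \right)} = \left(- \frac{1}{2}\right) \left(-5\right) \frac{1}{D} s + 26 = \frac{5}{2 D} s + 26 = \frac{5 s}{2 D} + 26 = 26 + \frac{5 s}{2 D}$)
$H{\left(n \right)} = \frac{244}{9} + 2 n^{2}$ ($H{\left(n \right)} = \left(n^{2} + n n\right) + \left(26 + \frac{5}{2} \left(-4\right) \frac{1}{-9}\right) = \left(n^{2} + n^{2}\right) + \left(26 + \frac{5}{2} \left(-4\right) \left(- \frac{1}{9}\right)\right) = 2 n^{2} + \left(26 + \frac{10}{9}\right) = 2 n^{2} + \frac{244}{9} = \frac{244}{9} + 2 n^{2}$)
$399647 - H{\left(-600 \right)} = 399647 - \left(\frac{244}{9} + 2 \left(-600\right)^{2}\right) = 399647 - \left(\frac{244}{9} + 2 \cdot 360000\right) = 399647 - \left(\frac{244}{9} + 720000\right) = 399647 - \frac{6480244}{9} = - \frac{2883421}{9}$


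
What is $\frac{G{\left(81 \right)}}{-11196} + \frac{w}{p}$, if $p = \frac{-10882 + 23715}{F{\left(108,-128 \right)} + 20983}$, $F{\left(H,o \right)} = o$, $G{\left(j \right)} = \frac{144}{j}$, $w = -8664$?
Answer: $- \frac{4551704405852}{323276103} \approx -14080.0$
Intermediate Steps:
$p = \frac{12833}{20855}$ ($p = \frac{-10882 + 23715}{-128 + 20983} = \frac{12833}{20855} \approx 0.61534$)
$\frac{G{\left(81 \right)}}{-11196} + \frac{w}{p} = \frac{144 \cdot \frac{1}{81}}{-11196} - \frac{8664}{\frac{12833}{20855}} = 144 \cdot \frac{1}{81} \left(- \frac{1}{11196}\right) - \frac{180687720}{12833} = \frac{16}{9} \left(- \frac{1}{11196}\right) - \frac{180687720}{12833} = - \frac{4}{25191} - \frac{180687720}{12833} = - \frac{4551704405852}{323276103}$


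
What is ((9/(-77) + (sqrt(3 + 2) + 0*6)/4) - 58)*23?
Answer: -102925/77 + 23*sqrt(5)/4 ≈ -1323.8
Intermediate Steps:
((9/(-77) + (sqrt(3 + 2) + 0*6)/4) - 58)*23 = ((9*(-1/77) + (sqrt(5) + 0)*(1/4)) - 58)*23 = ((-9/77 + sqrt(5)*(1/4)) - 58)*23 = ((-9/77 + sqrt(5)/4) - 58)*23 = (-4475/77 + sqrt(5)/4)*23 = -102925/77 + 23*sqrt(5)/4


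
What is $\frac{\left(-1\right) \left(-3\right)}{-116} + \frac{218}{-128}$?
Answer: $- \frac{3209}{1856} \approx -1.729$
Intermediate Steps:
$\frac{\left(-1\right) \left(-3\right)}{-116} + \frac{218}{-128} = 3 \left(- \frac{1}{116}\right) + 218 \left(- \frac{1}{128}\right) = - \frac{3}{116} - \frac{109}{64} = - \frac{3209}{1856}$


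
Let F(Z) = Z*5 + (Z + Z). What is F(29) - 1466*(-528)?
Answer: 774251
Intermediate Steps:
F(Z) = 7*Z (F(Z) = 5*Z + 2*Z = 7*Z)
F(29) - 1466*(-528) = 7*29 - 1466*(-528) = 203 + 774048 = 774251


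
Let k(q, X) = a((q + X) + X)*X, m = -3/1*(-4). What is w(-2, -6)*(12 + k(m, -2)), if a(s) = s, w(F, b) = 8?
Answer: -32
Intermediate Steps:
m = 12 (m = -3*1*(-4) = -3*(-4) = 12)
k(q, X) = X*(q + 2*X) (k(q, X) = ((q + X) + X)*X = ((X + q) + X)*X = (q + 2*X)*X = X*(q + 2*X))
w(-2, -6)*(12 + k(m, -2)) = 8*(12 - 2*(12 + 2*(-2))) = 8*(12 - 2*(12 - 4)) = 8*(12 - 2*8) = 8*(12 - 16) = 8*(-4) = -32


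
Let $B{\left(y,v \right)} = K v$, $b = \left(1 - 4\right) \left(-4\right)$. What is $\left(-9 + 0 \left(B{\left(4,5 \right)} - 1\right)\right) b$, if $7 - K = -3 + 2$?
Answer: $-108$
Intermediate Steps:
$K = 8$ ($K = 7 - \left(-3 + 2\right) = 7 - -1 = 7 + 1 = 8$)
$b = 12$ ($b = \left(-3\right) \left(-4\right) = 12$)
$B{\left(y,v \right)} = 8 v$
$\left(-9 + 0 \left(B{\left(4,5 \right)} - 1\right)\right) b = \left(-9 + 0 \left(8 \cdot 5 - 1\right)\right) 12 = \left(-9 + 0 \left(40 - 1\right)\right) 12 = \left(-9 + 0 \cdot 39\right) 12 = \left(-9 + 0\right) 12 = \left(-9\right) 12 = -108$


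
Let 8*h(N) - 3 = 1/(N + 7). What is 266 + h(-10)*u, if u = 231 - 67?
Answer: 962/3 ≈ 320.67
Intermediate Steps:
h(N) = 3/8 + 1/(8*(7 + N)) (h(N) = 3/8 + 1/(8*(N + 7)) = 3/8 + 1/(8*(7 + N)))
u = 164
266 + h(-10)*u = 266 + ((22 + 3*(-10))/(8*(7 - 10)))*164 = 266 + ((⅛)*(22 - 30)/(-3))*164 = 266 + ((⅛)*(-⅓)*(-8))*164 = 266 + (⅓)*164 = 266 + 164/3 = 962/3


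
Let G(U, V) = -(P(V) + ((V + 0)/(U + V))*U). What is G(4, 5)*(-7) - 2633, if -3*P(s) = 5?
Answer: -23662/9 ≈ -2629.1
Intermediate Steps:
P(s) = -5/3 (P(s) = -⅓*5 = -5/3)
G(U, V) = 5/3 - U*V/(U + V) (G(U, V) = -(-5/3 + ((V + 0)/(U + V))*U) = -(-5/3 + (V/(U + V))*U) = -(-5/3 + U*V/(U + V)) = 5/3 - U*V/(U + V))
G(4, 5)*(-7) - 2633 = (((5/3)*4 + (5/3)*5 - 1*4*5)/(4 + 5))*(-7) - 2633 = ((20/3 + 25/3 - 20)/9)*(-7) - 2633 = ((⅑)*(-5))*(-7) - 2633 = -5/9*(-7) - 2633 = 35/9 - 2633 = -23662/9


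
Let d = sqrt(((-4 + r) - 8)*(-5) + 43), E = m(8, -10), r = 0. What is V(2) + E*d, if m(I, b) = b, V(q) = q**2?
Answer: 4 - 10*sqrt(103) ≈ -97.489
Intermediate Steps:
E = -10
d = sqrt(103) (d = sqrt(((-4 + 0) - 8)*(-5) + 43) = sqrt((-4 - 8)*(-5) + 43) = sqrt(-12*(-5) + 43) = sqrt(60 + 43) = sqrt(103) ≈ 10.149)
V(2) + E*d = 2**2 - 10*sqrt(103) = 4 - 10*sqrt(103)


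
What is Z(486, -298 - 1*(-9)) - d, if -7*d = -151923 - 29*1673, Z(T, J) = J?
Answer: -202463/7 ≈ -28923.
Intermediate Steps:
d = 200440/7 (d = -(-151923 - 29*1673)/7 = -(-151923 - 1*48517)/7 = -(-151923 - 48517)/7 = -⅐*(-200440) = 200440/7 ≈ 28634.)
Z(486, -298 - 1*(-9)) - d = (-298 - 1*(-9)) - 1*200440/7 = (-298 + 9) - 200440/7 = -289 - 200440/7 = -202463/7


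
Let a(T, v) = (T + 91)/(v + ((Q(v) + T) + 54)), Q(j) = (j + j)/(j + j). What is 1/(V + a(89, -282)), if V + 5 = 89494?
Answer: 23/2058217 ≈ 1.1175e-5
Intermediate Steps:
V = 89489 (V = -5 + 89494 = 89489)
Q(j) = 1 (Q(j) = (2*j)/((2*j)) = (2*j)*(1/(2*j)) = 1)
a(T, v) = (91 + T)/(55 + T + v) (a(T, v) = (T + 91)/(v + ((1 + T) + 54)) = (91 + T)/(v + (55 + T)) = (91 + T)/(55 + T + v))
1/(V + a(89, -282)) = 1/(89489 + (91 + 89)/(55 + 89 - 282)) = 1/(89489 + 180/(-138)) = 1/(89489 - 1/138*180) = 1/(89489 - 30/23) = 1/(2058217/23) = 23/2058217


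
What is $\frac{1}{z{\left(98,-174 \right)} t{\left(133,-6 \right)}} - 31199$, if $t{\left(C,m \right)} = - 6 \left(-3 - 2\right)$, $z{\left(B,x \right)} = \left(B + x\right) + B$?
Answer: $- \frac{20591339}{660} \approx -31199.0$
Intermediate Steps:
$z{\left(B,x \right)} = x + 2 B$
$t{\left(C,m \right)} = 30$ ($t{\left(C,m \right)} = \left(-6\right) \left(-5\right) = 30$)
$\frac{1}{z{\left(98,-174 \right)} t{\left(133,-6 \right)}} - 31199 = \frac{1}{\left(-174 + 2 \cdot 98\right) 30} - 31199 = \frac{1}{-174 + 196} \cdot \frac{1}{30} - 31199 = \frac{1}{22} \cdot \frac{1}{30} - 31199 = \frac{1}{660} - 31199 = - \frac{20591339}{660}$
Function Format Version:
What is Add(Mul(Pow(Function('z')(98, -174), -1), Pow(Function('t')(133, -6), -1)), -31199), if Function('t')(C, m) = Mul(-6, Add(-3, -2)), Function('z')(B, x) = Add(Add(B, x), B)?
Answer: Rational(-20591339, 660) ≈ -31199.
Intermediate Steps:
Function('z')(B, x) = Add(x, Mul(2, B))
Function('t')(C, m) = 30 (Function('t')(C, m) = Mul(-6, -5) = 30)
Add(Mul(Pow(Function('z')(98, -174), -1), Pow(Function('t')(133, -6), -1)), -31199) = Add(Mul(Pow(Add(-174, Mul(2, 98)), -1), Pow(30, -1)), -31199) = Add(Mul(Pow(Add(-174, 196), -1), Rational(1, 30)), -31199) = Add(Mul(Pow(22, -1), Rational(1, 30)), -31199) = Add(Mul(Rational(1, 22), Rational(1, 30)), -31199) = Add(Rational(1, 660), -31199) = Rational(-20591339, 660)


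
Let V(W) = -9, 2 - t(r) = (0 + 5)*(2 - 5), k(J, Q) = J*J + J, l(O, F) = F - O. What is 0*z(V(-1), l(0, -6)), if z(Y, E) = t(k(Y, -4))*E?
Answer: 0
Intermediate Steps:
k(J, Q) = J + J² (k(J, Q) = J² + J = J + J²)
t(r) = 17 (t(r) = 2 - (0 + 5)*(2 - 5) = 2 - 5*(-3) = 2 - 1*(-15) = 2 + 15 = 17)
z(Y, E) = 17*E
0*z(V(-1), l(0, -6)) = 0*(17*(-6 - 1*0)) = 0*(17*(-6 + 0)) = 0*(17*(-6)) = 0*(-102) = 0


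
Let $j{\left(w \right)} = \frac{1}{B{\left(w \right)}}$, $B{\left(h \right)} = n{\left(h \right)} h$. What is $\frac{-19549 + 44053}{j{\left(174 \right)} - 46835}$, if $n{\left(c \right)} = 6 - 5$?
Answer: $- \frac{4263696}{8149289} \approx -0.5232$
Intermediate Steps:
$n{\left(c \right)} = 1$ ($n{\left(c \right)} = 6 - 5 = 1$)
$B{\left(h \right)} = h$ ($B{\left(h \right)} = 1 h = h$)
$j{\left(w \right)} = \frac{1}{w}$
$\frac{-19549 + 44053}{j{\left(174 \right)} - 46835} = \frac{-19549 + 44053}{\frac{1}{174} - 46835} = \frac{24504}{\frac{1}{174} - 46835} = \frac{24504}{- \frac{8149289}{174}} = 24504 \left(- \frac{174}{8149289}\right) = - \frac{4263696}{8149289}$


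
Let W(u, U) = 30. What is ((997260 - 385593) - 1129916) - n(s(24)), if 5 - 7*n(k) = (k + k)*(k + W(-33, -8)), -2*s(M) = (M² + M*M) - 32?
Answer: -3034148/7 ≈ -4.3345e+5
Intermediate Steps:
s(M) = 16 - M² (s(M) = -((M² + M*M) - 32)/2 = -((M² + M²) - 32)/2 = -(2*M² - 32)/2 = -(-32 + 2*M²)/2 = 16 - M²)
n(k) = 5/7 - 2*k*(30 + k)/7 (n(k) = 5/7 - (k + k)*(k + 30)/7 = 5/7 - 2*k*(30 + k)/7)
((997260 - 385593) - 1129916) - n(s(24)) = ((997260 - 385593) - 1129916) - (5/7 - 60*(16 - 1*24²)/7 - 2*(16 - 1*24²)²/7) = (611667 - 1129916) - (5/7 - 60*(16 - 1*576)/7 - 2*(16 - 1*576)²/7) = -518249 - (5/7 - 60*(16 - 576)/7 - 2*(16 - 576)²/7) = -518249 - (5/7 - 60/7*(-560) - 2/7*(-560)²) = -518249 - (5/7 + 4800 - 2/7*313600) = -518249 - (5/7 + 4800 - 89600) = -518249 - 1*(-593595/7) = -518249 + 593595/7 = -3034148/7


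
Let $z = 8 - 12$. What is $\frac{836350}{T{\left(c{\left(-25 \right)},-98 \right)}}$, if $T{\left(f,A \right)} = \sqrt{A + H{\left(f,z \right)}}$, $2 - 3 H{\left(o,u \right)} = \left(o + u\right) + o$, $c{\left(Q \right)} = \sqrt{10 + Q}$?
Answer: $\frac{418175 \sqrt{6}}{\sqrt{-144 - i \sqrt{15}}} \approx 1147.4 + 85337.0 i$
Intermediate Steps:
$z = -4$ ($z = 8 - 12 = -4$)
$H{\left(o,u \right)} = \frac{2}{3} - \frac{2 o}{3} - \frac{u}{3}$ ($H{\left(o,u \right)} = \frac{2}{3} - \frac{\left(o + u\right) + o}{3} = \frac{2}{3} - \frac{u + 2 o}{3} = \frac{2}{3} - \left(\frac{u}{3} + \frac{2 o}{3}\right) = \frac{2}{3} - \frac{2 o}{3} - \frac{u}{3}$)
$T{\left(f,A \right)} = \sqrt{2 + A - \frac{2 f}{3}}$ ($T{\left(f,A \right)} = \sqrt{A - \left(-2 + \frac{2 f}{3}\right)} = \sqrt{2 + A - \frac{2 f}{3}}$)
$\frac{836350}{T{\left(c{\left(-25 \right)},-98 \right)}} = \frac{836350}{\frac{1}{3} \sqrt{18 - 6 \sqrt{10 - 25} + 9 \left(-98\right)}} = \frac{836350}{\frac{1}{3} \sqrt{18 - 6 \sqrt{-15} - 882}} = \frac{836350}{\frac{1}{3} \sqrt{18 - 6 i \sqrt{15} - 882}} = \frac{836350}{\frac{1}{3} \sqrt{-864 - 6 i \sqrt{15}}} = 836350 \frac{3}{\sqrt{-864 - 6 i \sqrt{15}}} = \frac{2509050}{\sqrt{-864 - 6 i \sqrt{15}}}$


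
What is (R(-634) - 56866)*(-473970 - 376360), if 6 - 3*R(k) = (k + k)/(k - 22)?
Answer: 11895013396825/246 ≈ 4.8354e+10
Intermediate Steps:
R(k) = 2 - 2*k/(3*(-22 + k)) (R(k) = 2 - (k + k)/(3*(k - 22)) = 2 - 2*k/(3*(-22 + k)))
(R(-634) - 56866)*(-473970 - 376360) = (4*(-33 - 634)/(3*(-22 - 634)) - 56866)*(-473970 - 376360) = ((4/3)*(-667)/(-656) - 56866)*(-850330) = ((4/3)*(-1/656)*(-667) - 56866)*(-850330) = (667/492 - 56866)*(-850330) = -27977405/492*(-850330) = 11895013396825/246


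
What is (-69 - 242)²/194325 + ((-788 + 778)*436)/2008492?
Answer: 48354024433/97575051975 ≈ 0.49556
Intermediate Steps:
(-69 - 242)²/194325 + ((-788 + 778)*436)/2008492 = (-311)²*(1/194325) - 10*436*(1/2008492) = 96721*(1/194325) - 4360*1/2008492 = 96721/194325 - 1090/502123 = 48354024433/97575051975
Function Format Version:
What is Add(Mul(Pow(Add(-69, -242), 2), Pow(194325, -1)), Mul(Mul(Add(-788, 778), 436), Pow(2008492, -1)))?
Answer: Rational(48354024433, 97575051975) ≈ 0.49556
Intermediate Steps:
Add(Mul(Pow(Add(-69, -242), 2), Pow(194325, -1)), Mul(Mul(Add(-788, 778), 436), Pow(2008492, -1))) = Add(Mul(Pow(-311, 2), Rational(1, 194325)), Mul(Mul(-10, 436), Rational(1, 2008492))) = Add(Mul(96721, Rational(1, 194325)), Mul(-4360, Rational(1, 2008492))) = Add(Rational(96721, 194325), Rational(-1090, 502123)) = Rational(48354024433, 97575051975)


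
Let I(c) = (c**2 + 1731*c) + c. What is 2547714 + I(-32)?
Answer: 2493314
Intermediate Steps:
I(c) = c**2 + 1732*c
2547714 + I(-32) = 2547714 - 32*(1732 - 32) = 2547714 - 32*1700 = 2547714 - 54400 = 2493314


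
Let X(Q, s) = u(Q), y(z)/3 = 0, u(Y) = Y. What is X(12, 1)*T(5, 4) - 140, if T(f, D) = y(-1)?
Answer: -140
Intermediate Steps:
y(z) = 0 (y(z) = 3*0 = 0)
T(f, D) = 0
X(Q, s) = Q
X(12, 1)*T(5, 4) - 140 = 12*0 - 140 = 0 - 140 = -140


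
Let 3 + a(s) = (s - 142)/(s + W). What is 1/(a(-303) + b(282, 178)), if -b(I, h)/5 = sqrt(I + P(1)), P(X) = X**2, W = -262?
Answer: 1130/3611127 - 12769*sqrt(283)/18055635 ≈ -0.011584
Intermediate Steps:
b(I, h) = -5*sqrt(1 + I) (b(I, h) = -5*sqrt(I + 1**2) = -5*sqrt(I + 1) = -5*sqrt(1 + I))
a(s) = -3 + (-142 + s)/(-262 + s) (a(s) = -3 + (s - 142)/(s - 262) = -3 + (-142 + s)/(-262 + s))
1/(a(-303) + b(282, 178)) = 1/(2*(322 - 1*(-303))/(-262 - 303) - 5*sqrt(1 + 282)) = 1/(2*(322 + 303)/(-565) - 5*sqrt(283)) = 1/(2*(-1/565)*625 - 5*sqrt(283)) = 1/(-250/113 - 5*sqrt(283))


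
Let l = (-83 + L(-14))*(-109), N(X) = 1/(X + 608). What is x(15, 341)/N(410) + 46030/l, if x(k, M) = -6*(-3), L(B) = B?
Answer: 193785682/10573 ≈ 18328.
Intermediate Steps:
x(k, M) = 18
N(X) = 1/(608 + X)
l = 10573 (l = (-83 - 14)*(-109) = -97*(-109) = 10573)
x(15, 341)/N(410) + 46030/l = 18/(1/(608 + 410)) + 46030/10573 = 18/(1/1018) + 46030*(1/10573) = 18/(1/1018) + 46030/10573 = 18*1018 + 46030/10573 = 18324 + 46030/10573 = 193785682/10573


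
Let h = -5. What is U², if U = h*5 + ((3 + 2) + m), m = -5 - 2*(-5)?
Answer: 225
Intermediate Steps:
m = 5 (m = -5 + 10 = 5)
U = -15 (U = -5*5 + ((3 + 2) + 5) = -25 + (5 + 5) = -25 + 10 = -15)
U² = (-15)² = 225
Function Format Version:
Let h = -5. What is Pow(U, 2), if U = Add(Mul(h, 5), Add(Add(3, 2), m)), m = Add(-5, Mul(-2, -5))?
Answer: 225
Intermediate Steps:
m = 5 (m = Add(-5, 10) = 5)
U = -15 (U = Add(Mul(-5, 5), Add(Add(3, 2), 5)) = Add(-25, Add(5, 5)) = Add(-25, 10) = -15)
Pow(U, 2) = Pow(-15, 2) = 225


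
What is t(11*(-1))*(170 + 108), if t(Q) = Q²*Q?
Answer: -370018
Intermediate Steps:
t(Q) = Q³
t(11*(-1))*(170 + 108) = (11*(-1))³*(170 + 108) = (-11)³*278 = -1331*278 = -370018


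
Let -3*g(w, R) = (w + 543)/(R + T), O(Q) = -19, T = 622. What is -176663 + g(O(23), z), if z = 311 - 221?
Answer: -94338173/534 ≈ -1.7666e+5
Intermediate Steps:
z = 90
g(w, R) = -(543 + w)/(3*(622 + R)) (g(w, R) = -(w + 543)/(3*(R + 622)) = -(543 + w)/(3*(622 + R)))
-176663 + g(O(23), z) = -176663 + (-543 - 1*(-19))/(3*(622 + 90)) = -176663 + (⅓)*(-543 + 19)/712 = -176663 + (⅓)*(1/712)*(-524) = -176663 - 131/534 = -94338173/534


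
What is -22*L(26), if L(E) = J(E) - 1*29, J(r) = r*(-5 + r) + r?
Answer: -11946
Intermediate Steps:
J(r) = r + r*(-5 + r)
L(E) = -29 + E*(-4 + E) (L(E) = E*(-4 + E) - 1*29 = E*(-4 + E) - 29 = -29 + E*(-4 + E))
-22*L(26) = -22*(-29 + 26*(-4 + 26)) = -22*(-29 + 26*22) = -22*(-29 + 572) = -22*543 = -11946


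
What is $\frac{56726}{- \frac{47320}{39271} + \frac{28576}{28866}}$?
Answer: $- \frac{16076101402509}{60932756} \approx -2.6383 \cdot 10^{5}$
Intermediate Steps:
$\frac{56726}{- \frac{47320}{39271} + \frac{28576}{28866}} = \frac{56726}{\left(-47320\right) \frac{1}{39271} + 28576 \cdot \frac{1}{28866}} = \frac{56726}{- \frac{47320}{39271} + \frac{14288}{14433}} = \frac{56726}{- \frac{121865512}{566798343}} = 56726 \left(- \frac{566798343}{121865512}\right) = - \frac{16076101402509}{60932756}$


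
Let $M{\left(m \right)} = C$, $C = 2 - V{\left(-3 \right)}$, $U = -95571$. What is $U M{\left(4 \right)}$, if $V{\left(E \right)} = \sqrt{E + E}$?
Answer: $-191142 + 95571 i \sqrt{6} \approx -1.9114 \cdot 10^{5} + 2.341 \cdot 10^{5} i$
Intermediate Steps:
$V{\left(E \right)} = \sqrt{2} \sqrt{E}$ ($V{\left(E \right)} = \sqrt{2 E} = \sqrt{2} \sqrt{E}$)
$C = 2 - i \sqrt{6}$ ($C = 2 - \sqrt{2} \sqrt{-3} = 2 - \sqrt{2} i \sqrt{3} = 2 - i \sqrt{6} \approx 2.0 - 2.4495 i$)
$M{\left(m \right)} = 2 - i \sqrt{6}$
$U M{\left(4 \right)} = - 95571 \left(2 - i \sqrt{6}\right) = -191142 + 95571 i \sqrt{6}$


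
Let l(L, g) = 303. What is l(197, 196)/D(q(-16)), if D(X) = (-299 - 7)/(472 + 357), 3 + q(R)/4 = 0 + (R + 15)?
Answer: -83729/102 ≈ -820.87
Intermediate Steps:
q(R) = 48 + 4*R (q(R) = -12 + 4*(0 + (R + 15)) = -12 + 4*(0 + (15 + R)) = -12 + 4*(15 + R) = -12 + (60 + 4*R) = 48 + 4*R)
D(X) = -306/829
l(197, 196)/D(q(-16)) = 303/(-306/829) = 303*(-829/306) = -83729/102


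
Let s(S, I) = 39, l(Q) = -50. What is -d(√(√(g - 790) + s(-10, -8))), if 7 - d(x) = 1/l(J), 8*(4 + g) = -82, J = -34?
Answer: -351/50 ≈ -7.0200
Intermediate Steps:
g = -57/4 (g = -4 + (⅛)*(-82) = -4 - 41/4 = -57/4 ≈ -14.250)
d(x) = 351/50 (d(x) = 7 - 1/(-50) = 7 - 1*(-1/50) = 7 + 1/50 = 351/50)
-d(√(√(g - 790) + s(-10, -8))) = -1*351/50 = -351/50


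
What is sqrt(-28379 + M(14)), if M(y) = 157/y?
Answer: I*sqrt(5560086)/14 ≈ 168.43*I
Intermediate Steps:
sqrt(-28379 + M(14)) = sqrt(-28379 + 157/14) = sqrt(-397149/14) = I*sqrt(5560086)/14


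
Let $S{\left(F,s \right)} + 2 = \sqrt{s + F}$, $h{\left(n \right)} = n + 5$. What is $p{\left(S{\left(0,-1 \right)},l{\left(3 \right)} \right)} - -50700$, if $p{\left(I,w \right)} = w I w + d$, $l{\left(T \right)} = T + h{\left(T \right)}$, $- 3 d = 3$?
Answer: $50457 + 121 i \approx 50457.0 + 121.0 i$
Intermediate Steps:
$d = -1$ ($d = \left(- \frac{1}{3}\right) 3 = -1$)
$h{\left(n \right)} = 5 + n$
$S{\left(F,s \right)} = -2 + \sqrt{F + s}$ ($S{\left(F,s \right)} = -2 + \sqrt{s + F} = -2 + \sqrt{F + s}$)
$l{\left(T \right)} = 5 + 2 T$ ($l{\left(T \right)} = T + \left(5 + T\right) = 5 + 2 T$)
$p{\left(I,w \right)} = -1 + I w^{2}$ ($p{\left(I,w \right)} = w I w - 1 = I w w - 1 = I w^{2} - 1 = -1 + I w^{2}$)
$p{\left(S{\left(0,-1 \right)},l{\left(3 \right)} \right)} - -50700 = \left(-1 + \left(-2 + \sqrt{0 - 1}\right) \left(5 + 2 \cdot 3\right)^{2}\right) - -50700 = \left(-1 + \left(-2 + \sqrt{-1}\right) \left(5 + 6\right)^{2}\right) + 50700 = \left(-1 + \left(-2 + i\right) 11^{2}\right) + 50700 = \left(-1 + \left(-2 + i\right) 121\right) + 50700 = \left(-1 - \left(242 - 121 i\right)\right) + 50700 = \left(-243 + 121 i\right) + 50700 = 50457 + 121 i$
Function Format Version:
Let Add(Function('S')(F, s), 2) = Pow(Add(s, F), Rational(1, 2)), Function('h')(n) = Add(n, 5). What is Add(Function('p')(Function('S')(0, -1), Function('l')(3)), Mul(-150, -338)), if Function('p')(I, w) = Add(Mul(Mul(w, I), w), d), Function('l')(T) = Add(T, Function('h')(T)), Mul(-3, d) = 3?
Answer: Add(50457, Mul(121, I)) ≈ Add(50457., Mul(121.00, I))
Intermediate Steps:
d = -1 (d = Mul(Rational(-1, 3), 3) = -1)
Function('h')(n) = Add(5, n)
Function('S')(F, s) = Add(-2, Pow(Add(F, s), Rational(1, 2))) (Function('S')(F, s) = Add(-2, Pow(Add(s, F), Rational(1, 2))) = Add(-2, Pow(Add(F, s), Rational(1, 2))))
Function('l')(T) = Add(5, Mul(2, T)) (Function('l')(T) = Add(T, Add(5, T)) = Add(5, Mul(2, T)))
Function('p')(I, w) = Add(-1, Mul(I, Pow(w, 2))) (Function('p')(I, w) = Add(Mul(Mul(w, I), w), -1) = Add(Mul(Mul(I, w), w), -1) = Add(Mul(I, Pow(w, 2)), -1) = Add(-1, Mul(I, Pow(w, 2))))
Add(Function('p')(Function('S')(0, -1), Function('l')(3)), Mul(-150, -338)) = Add(Add(-1, Mul(Add(-2, Pow(Add(0, -1), Rational(1, 2))), Pow(Add(5, Mul(2, 3)), 2))), Mul(-150, -338)) = Add(Add(-1, Mul(Add(-2, Pow(-1, Rational(1, 2))), Pow(Add(5, 6), 2))), 50700) = Add(Add(-1, Mul(Add(-2, I), Pow(11, 2))), 50700) = Add(Add(-1, Mul(Add(-2, I), 121)), 50700) = Add(Add(-1, Add(-242, Mul(121, I))), 50700) = Add(Add(-243, Mul(121, I)), 50700) = Add(50457, Mul(121, I))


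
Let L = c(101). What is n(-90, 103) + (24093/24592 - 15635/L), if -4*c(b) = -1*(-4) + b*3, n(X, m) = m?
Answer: 2323003863/7549744 ≈ 307.69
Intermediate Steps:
c(b) = -1 - 3*b/4 (c(b) = -(-1*(-4) + b*3)/4 = -(4 + 3*b)/4 = -1 - 3*b/4)
L = -307/4 (L = -1 - 3/4*101 = -1 - 303/4 = -307/4 ≈ -76.750)
n(-90, 103) + (24093/24592 - 15635/L) = 103 + (24093/24592 - 15635/(-307/4)) = 103 + (24093*(1/24592) - 15635*(-4/307)) = 103 + (24093/24592 + 62540/307) = 103 + 1545380231/7549744 = 2323003863/7549744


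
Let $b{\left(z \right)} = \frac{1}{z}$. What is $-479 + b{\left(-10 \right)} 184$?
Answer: $- \frac{2487}{5} \approx -497.4$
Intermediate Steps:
$-479 + b{\left(-10 \right)} 184 = -479 + \frac{1}{-10} \cdot 184 = -479 - \frac{92}{5} = - \frac{2487}{5}$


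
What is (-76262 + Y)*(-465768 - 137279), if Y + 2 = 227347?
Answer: -91110149901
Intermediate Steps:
Y = 227345 (Y = -2 + 227347 = 227345)
(-76262 + Y)*(-465768 - 137279) = (-76262 + 227345)*(-465768 - 137279) = 151083*(-603047) = -91110149901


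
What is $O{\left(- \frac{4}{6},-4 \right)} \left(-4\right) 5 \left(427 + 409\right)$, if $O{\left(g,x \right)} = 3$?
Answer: $-50160$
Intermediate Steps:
$O{\left(- \frac{4}{6},-4 \right)} \left(-4\right) 5 \left(427 + 409\right) = 3 \left(-4\right) 5 \left(427 + 409\right) = \left(-12\right) 5 \cdot 836 = \left(-60\right) 836 = -50160$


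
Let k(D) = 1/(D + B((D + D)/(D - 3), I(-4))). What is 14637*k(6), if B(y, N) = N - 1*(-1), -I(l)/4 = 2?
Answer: -14637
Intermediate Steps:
I(l) = -8 (I(l) = -4*2 = -8)
B(y, N) = 1 + N (B(y, N) = N + 1 = 1 + N)
k(D) = 1/(-7 + D) (k(D) = 1/(D + (1 - 8)) = 1/(D - 7) = 1/(-7 + D))
14637*k(6) = 14637/(-7 + 6) = 14637/(-1) = 14637*(-1) = -14637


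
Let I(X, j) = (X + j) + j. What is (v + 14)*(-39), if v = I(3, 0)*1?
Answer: -663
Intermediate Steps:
I(X, j) = X + 2*j
v = 3 (v = (3 + 2*0)*1 = (3 + 0)*1 = 3*1 = 3)
(v + 14)*(-39) = (3 + 14)*(-39) = 17*(-39) = -663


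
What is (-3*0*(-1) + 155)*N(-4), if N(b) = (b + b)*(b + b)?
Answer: 9920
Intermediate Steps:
N(b) = 4*b² (N(b) = (2*b)*(2*b) = 4*b²)
(-3*0*(-1) + 155)*N(-4) = (-3*0*(-1) + 155)*(4*(-4)²) = (0*(-1) + 155)*(4*16) = (0 + 155)*64 = 155*64 = 9920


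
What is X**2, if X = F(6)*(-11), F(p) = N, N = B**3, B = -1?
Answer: 121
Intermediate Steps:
N = -1 (N = (-1)**3 = -1)
F(p) = -1
X = 11 (X = -1*(-11) = 11)
X**2 = 11**2 = 121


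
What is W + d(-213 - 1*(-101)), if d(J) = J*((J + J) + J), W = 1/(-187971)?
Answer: 7073724671/187971 ≈ 37632.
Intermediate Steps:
W = -1/187971 ≈ -5.3200e-6
d(J) = 3*J**2 (d(J) = J*(2*J + J) = J*(3*J) = 3*J**2)
W + d(-213 - 1*(-101)) = -1/187971 + 3*(-213 - 1*(-101))**2 = -1/187971 + 3*(-213 + 101)**2 = -1/187971 + 3*(-112)**2 = -1/187971 + 3*12544 = -1/187971 + 37632 = 7073724671/187971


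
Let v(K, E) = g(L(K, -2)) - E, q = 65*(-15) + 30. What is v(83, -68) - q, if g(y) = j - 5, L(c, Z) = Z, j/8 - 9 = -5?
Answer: 1040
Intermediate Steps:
j = 32 (j = 72 + 8*(-5) = 72 - 40 = 32)
q = -945 (q = -975 + 30 = -945)
g(y) = 27 (g(y) = 32 - 5 = 27)
v(K, E) = 27 - E
v(83, -68) - q = (27 - 1*(-68)) - 1*(-945) = (27 + 68) + 945 = 95 + 945 = 1040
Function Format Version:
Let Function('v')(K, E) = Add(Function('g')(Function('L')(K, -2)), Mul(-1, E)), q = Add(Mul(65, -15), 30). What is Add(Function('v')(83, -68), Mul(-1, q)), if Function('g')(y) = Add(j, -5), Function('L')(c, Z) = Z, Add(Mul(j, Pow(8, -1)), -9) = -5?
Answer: 1040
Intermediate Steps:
j = 32 (j = Add(72, Mul(8, -5)) = Add(72, -40) = 32)
q = -945 (q = Add(-975, 30) = -945)
Function('g')(y) = 27 (Function('g')(y) = Add(32, -5) = 27)
Function('v')(K, E) = Add(27, Mul(-1, E))
Add(Function('v')(83, -68), Mul(-1, q)) = Add(Add(27, Mul(-1, -68)), Mul(-1, -945)) = Add(Add(27, 68), 945) = Add(95, 945) = 1040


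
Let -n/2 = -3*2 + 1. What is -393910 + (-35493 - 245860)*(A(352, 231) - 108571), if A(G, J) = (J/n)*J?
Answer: 290450549097/10 ≈ 2.9045e+10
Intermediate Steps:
n = 10 (n = -2*(-3*2 + 1) = -2*(-6 + 1) = -2*(-5) = 10)
A(G, J) = J²/10 (A(G, J) = (J/10)*J = J²/10)
-393910 + (-35493 - 245860)*(A(352, 231) - 108571) = -393910 + (-35493 - 245860)*((⅒)*231² - 108571) = -393910 - 281353*((⅒)*53361 - 108571) = -393910 - 281353*(53361/10 - 108571) = -393910 - 281353*(-1032349/10) = -393910 + 290454488197/10 = 290450549097/10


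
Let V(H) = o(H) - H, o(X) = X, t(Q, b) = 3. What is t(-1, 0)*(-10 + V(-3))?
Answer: -30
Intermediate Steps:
V(H) = 0 (V(H) = H - H = 0)
t(-1, 0)*(-10 + V(-3)) = 3*(-10 + 0) = 3*(-10) = -30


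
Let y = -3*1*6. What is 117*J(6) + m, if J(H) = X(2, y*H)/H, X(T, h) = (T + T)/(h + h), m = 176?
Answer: 6323/36 ≈ 175.64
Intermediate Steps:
y = -18 (y = -3*6 = -18)
X(T, h) = T/h (X(T, h) = (2*T)/((2*h)) = (2*T)*(1/(2*h)) = T/h)
J(H) = -1/(9*H**2) (J(H) = (2/((-18*H)))/H = (2*(-1/(18*H)))/H = (-1/(9*H))/H = -1/(9*H**2))
117*J(6) + m = 117*(-1/9/6**2) + 176 = 117*(-1/9*1/36) + 176 = 117*(-1/324) + 176 = -13/36 + 176 = 6323/36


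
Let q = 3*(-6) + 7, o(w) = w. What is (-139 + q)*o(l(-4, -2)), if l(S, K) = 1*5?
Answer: -750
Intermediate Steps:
l(S, K) = 5
q = -11 (q = -18 + 7 = -11)
(-139 + q)*o(l(-4, -2)) = (-139 - 11)*5 = -150*5 = -750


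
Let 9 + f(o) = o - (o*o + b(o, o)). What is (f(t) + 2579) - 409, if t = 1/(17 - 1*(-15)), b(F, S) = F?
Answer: 2212863/1024 ≈ 2161.0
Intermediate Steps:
t = 1/32 (t = 1/(17 + 15) = 1/32 ≈ 0.031250)
f(o) = -9 - o² (f(o) = -9 + (o - (o*o + o)) = -9 + (o - (o² + o)) = -9 + (o - (o + o²)) = -9 + (o + (-o - o²)) = -9 - o²)
(f(t) + 2579) - 409 = ((-9 - (1/32)²) + 2579) - 409 = ((-9 - 1*1/1024) + 2579) - 409 = ((-9 - 1/1024) + 2579) - 409 = (-9217/1024 + 2579) - 409 = 2631679/1024 - 409 = 2212863/1024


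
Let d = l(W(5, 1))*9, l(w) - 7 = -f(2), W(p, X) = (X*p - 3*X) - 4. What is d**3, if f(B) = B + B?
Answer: 19683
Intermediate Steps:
f(B) = 2*B
W(p, X) = -4 - 3*X + X*p (W(p, X) = (-3*X + X*p) - 4 = -4 - 3*X + X*p)
l(w) = 3 (l(w) = 7 - 2*2 = 7 - 1*4 = 7 - 4 = 3)
d = 27 (d = 3*9 = 27)
d**3 = 27**3 = 19683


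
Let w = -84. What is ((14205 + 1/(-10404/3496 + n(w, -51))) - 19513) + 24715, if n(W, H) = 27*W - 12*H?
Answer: 28139081741/1449945 ≈ 19407.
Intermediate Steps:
n(W, H) = -12*H + 27*W
((14205 + 1/(-10404/3496 + n(w, -51))) - 19513) + 24715 = ((14205 + 1/(-10404/3496 + (-12*(-51) + 27*(-84)))) - 19513) + 24715 = ((14205 + 1/(-10404*1/3496 + (612 - 2268))) - 19513) + 24715 = ((14205 + 1/(-2601/874 - 1656)) - 19513) + 24715 = ((14205 + 1/(-1449945/874)) - 19513) + 24715 = ((14205 - 874/1449945) - 19513) + 24715 = (20596467851/1449945 - 19513) + 24715 = -7696308934/1449945 + 24715 = 28139081741/1449945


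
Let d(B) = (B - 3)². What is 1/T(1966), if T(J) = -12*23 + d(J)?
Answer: 1/3853093 ≈ 2.5953e-7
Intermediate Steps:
d(B) = (-3 + B)²
T(J) = -276 + (-3 + J)² (T(J) = -12*23 + (-3 + J)² = -276 + (-3 + J)²)
1/T(1966) = 1/(-276 + (-3 + 1966)²) = 1/(-276 + 1963²) = 1/(-276 + 3853369) = 1/3853093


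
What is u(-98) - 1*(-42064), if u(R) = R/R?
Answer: 42065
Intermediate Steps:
u(R) = 1
u(-98) - 1*(-42064) = 1 - 1*(-42064) = 1 + 42064 = 42065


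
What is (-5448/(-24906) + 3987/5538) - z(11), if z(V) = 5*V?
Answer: -414258183/7662746 ≈ -54.061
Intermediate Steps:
(-5448/(-24906) + 3987/5538) - z(11) = (-5448/(-24906) + 3987/5538) - 5*11 = (-5448*(-1/24906) + 3987*(1/5538)) - 1*55 = (908/4151 + 1329/1846) - 55 = 7192847/7662746 - 55 = -414258183/7662746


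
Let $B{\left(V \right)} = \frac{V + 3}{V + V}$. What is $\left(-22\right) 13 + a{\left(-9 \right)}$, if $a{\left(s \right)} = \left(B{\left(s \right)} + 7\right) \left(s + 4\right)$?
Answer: $- \frac{968}{3} \approx -322.67$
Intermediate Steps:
$B{\left(V \right)} = \frac{3 + V}{2 V}$
$a{\left(s \right)} = \left(4 + s\right) \left(7 + \frac{3 + s}{2 s}\right)$ ($a{\left(s \right)} = \left(\frac{3 + s}{2 s} + 7\right) \left(s + 4\right) = \left(7 + \frac{3 + s}{2 s}\right) \left(4 + s\right) = \left(4 + s\right) \left(7 + \frac{3 + s}{2 s}\right)$)
$\left(-22\right) 13 + a{\left(-9 \right)} = \left(-22\right) 13 + \left(\frac{63}{2} + \frac{6}{-9} + \frac{15}{2} \left(-9\right)\right) = -286 + \left(\frac{63}{2} + 6 \left(- \frac{1}{9}\right) - \frac{135}{2}\right) = -286 - \frac{110}{3} = - \frac{968}{3}$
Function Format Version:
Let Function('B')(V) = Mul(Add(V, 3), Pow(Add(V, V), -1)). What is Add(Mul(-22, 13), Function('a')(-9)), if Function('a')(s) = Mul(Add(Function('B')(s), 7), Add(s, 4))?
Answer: Rational(-968, 3) ≈ -322.67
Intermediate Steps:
Function('B')(V) = Mul(Rational(1, 2), Pow(V, -1), Add(3, V)) (Function('B')(V) = Mul(Add(3, V), Pow(Mul(2, V), -1)) = Mul(Add(3, V), Mul(Rational(1, 2), Pow(V, -1))) = Mul(Rational(1, 2), Pow(V, -1), Add(3, V)))
Function('a')(s) = Mul(Add(4, s), Add(7, Mul(Rational(1, 2), Pow(s, -1), Add(3, s)))) (Function('a')(s) = Mul(Add(Mul(Rational(1, 2), Pow(s, -1), Add(3, s)), 7), Add(s, 4)) = Mul(Add(7, Mul(Rational(1, 2), Pow(s, -1), Add(3, s))), Add(4, s)) = Mul(Add(4, s), Add(7, Mul(Rational(1, 2), Pow(s, -1), Add(3, s)))))
Add(Mul(-22, 13), Function('a')(-9)) = Add(Mul(-22, 13), Add(Rational(63, 2), Mul(6, Pow(-9, -1)), Mul(Rational(15, 2), -9))) = Add(-286, Add(Rational(63, 2), Mul(6, Rational(-1, 9)), Rational(-135, 2))) = Add(-286, Add(Rational(63, 2), Rational(-2, 3), Rational(-135, 2))) = Add(-286, Rational(-110, 3)) = Rational(-968, 3)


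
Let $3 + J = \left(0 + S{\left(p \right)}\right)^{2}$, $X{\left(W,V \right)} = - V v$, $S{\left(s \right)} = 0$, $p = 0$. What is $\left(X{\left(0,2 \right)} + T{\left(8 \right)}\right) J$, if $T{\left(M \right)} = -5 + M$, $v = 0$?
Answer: $-9$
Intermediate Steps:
$X{\left(W,V \right)} = 0$ ($X{\left(W,V \right)} = - V 0 = 0$)
$J = -3$ ($J = -3 + \left(0 + 0\right)^{2} = -3 + 0^{2} = -3 + 0 = -3$)
$\left(X{\left(0,2 \right)} + T{\left(8 \right)}\right) J = \left(0 + \left(-5 + 8\right)\right) \left(-3\right) = \left(0 + 3\right) \left(-3\right) = 3 \left(-3\right) = -9$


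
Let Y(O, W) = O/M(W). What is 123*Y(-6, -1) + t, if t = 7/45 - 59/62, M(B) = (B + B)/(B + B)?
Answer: -2061241/2790 ≈ -738.80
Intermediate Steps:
M(B) = 1 (M(B) = (2*B)/((2*B)) = (2*B)*(1/(2*B)) = 1)
t = -2221/2790 (t = 7*(1/45) - 59*1/62 = 7/45 - 59/62 = -2221/2790 ≈ -0.79606)
Y(O, W) = O (Y(O, W) = O/1 = O*1 = O)
123*Y(-6, -1) + t = 123*(-6) - 2221/2790 = -738 - 2221/2790 = -2061241/2790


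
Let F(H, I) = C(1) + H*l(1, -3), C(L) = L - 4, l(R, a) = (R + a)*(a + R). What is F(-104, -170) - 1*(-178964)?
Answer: 178545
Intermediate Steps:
l(R, a) = (R + a)² (l(R, a) = (R + a)*(R + a) = (R + a)²)
C(L) = -4 + L
F(H, I) = -3 + 4*H (F(H, I) = (-4 + 1) + H*(1 - 3)² = -3 + H*(-2)² = -3 + H*4 = -3 + 4*H)
F(-104, -170) - 1*(-178964) = (-3 + 4*(-104)) - 1*(-178964) = (-3 - 416) + 178964 = -419 + 178964 = 178545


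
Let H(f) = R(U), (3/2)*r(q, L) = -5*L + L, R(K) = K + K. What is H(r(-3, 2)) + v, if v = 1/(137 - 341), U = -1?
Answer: -409/204 ≈ -2.0049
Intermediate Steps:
v = -1/204 (v = 1/(-204) = -1/204 ≈ -0.0049020)
R(K) = 2*K
r(q, L) = -8*L/3 (r(q, L) = 2*(-5*L + L)/3 = 2*(-4*L)/3 = -8*L/3)
H(f) = -2 (H(f) = 2*(-1) = -2)
H(r(-3, 2)) + v = -2 - 1/204 = -409/204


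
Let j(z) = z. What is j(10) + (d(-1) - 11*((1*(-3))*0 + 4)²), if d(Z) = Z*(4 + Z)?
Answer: -169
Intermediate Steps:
j(10) + (d(-1) - 11*((1*(-3))*0 + 4)²) = 10 + (-(4 - 1) - 11*((1*(-3))*0 + 4)²) = 10 + (-1*3 - 11*(-3*0 + 4)²) = 10 + (-3 - 11*(0 + 4)²) = 10 + (-3 - 11*4²) = 10 + (-3 - 11*16) = 10 + (-3 - 176) = 10 - 179 = -169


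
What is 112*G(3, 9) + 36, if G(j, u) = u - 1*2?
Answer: 820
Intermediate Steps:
G(j, u) = -2 + u (G(j, u) = u - 2 = -2 + u)
112*G(3, 9) + 36 = 112*(-2 + 9) + 36 = 112*7 + 36 = 784 + 36 = 820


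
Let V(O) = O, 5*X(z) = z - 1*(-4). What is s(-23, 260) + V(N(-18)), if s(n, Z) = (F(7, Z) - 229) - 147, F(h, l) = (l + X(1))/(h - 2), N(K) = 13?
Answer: -1554/5 ≈ -310.80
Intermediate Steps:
X(z) = ⅘ + z/5 (X(z) = (z - 1*(-4))/5 = (z + 4)/5 = (4 + z)/5 = ⅘ + z/5)
F(h, l) = (1 + l)/(-2 + h) (F(h, l) = (l + (⅘ + (⅕)*1))/(h - 2) = (l + (⅘ + ⅕))/(-2 + h) = (l + 1)/(-2 + h) = (1 + l)/(-2 + h))
s(n, Z) = -1879/5 + Z/5 (s(n, Z) = ((1 + Z)/(-2 + 7) - 229) - 147 = ((1 + Z)/5 - 229) - 147 = ((⅕ + Z/5) - 229) - 147 = (-1144/5 + Z/5) - 147 = -1879/5 + Z/5)
s(-23, 260) + V(N(-18)) = (-1879/5 + (⅕)*260) + 13 = (-1879/5 + 52) + 13 = -1619/5 + 13 = -1554/5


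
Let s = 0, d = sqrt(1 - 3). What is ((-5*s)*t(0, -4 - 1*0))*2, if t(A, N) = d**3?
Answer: 0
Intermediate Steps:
d = I*sqrt(2) (d = sqrt(-2) = I*sqrt(2) ≈ 1.4142*I)
t(A, N) = -2*I*sqrt(2) (t(A, N) = (I*sqrt(2))**3 = -2*I*sqrt(2))
((-5*s)*t(0, -4 - 1*0))*2 = ((-5*0)*(-2*I*sqrt(2)))*2 = (0*(-2*I*sqrt(2)))*2 = 0*2 = 0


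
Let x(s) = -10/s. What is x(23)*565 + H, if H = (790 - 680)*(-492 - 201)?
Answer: -1758940/23 ≈ -76476.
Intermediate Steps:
H = -76230 (H = 110*(-693) = -76230)
x(23)*565 + H = -10/23*565 - 76230 = -5650/23 - 76230 = -1758940/23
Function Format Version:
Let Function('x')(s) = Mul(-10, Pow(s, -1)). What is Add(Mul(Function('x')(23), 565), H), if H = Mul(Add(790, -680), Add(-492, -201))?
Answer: Rational(-1758940, 23) ≈ -76476.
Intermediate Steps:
H = -76230 (H = Mul(110, -693) = -76230)
Add(Mul(Function('x')(23), 565), H) = Add(Mul(Mul(-10, Pow(23, -1)), 565), -76230) = Add(Mul(Mul(-10, Rational(1, 23)), 565), -76230) = Add(Mul(Rational(-10, 23), 565), -76230) = Add(Rational(-5650, 23), -76230) = Rational(-1758940, 23)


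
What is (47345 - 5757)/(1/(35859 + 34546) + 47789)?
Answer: 1464001570/1682292273 ≈ 0.87024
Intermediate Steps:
(47345 - 5757)/(1/(35859 + 34546) + 47789) = 41588/(1/70405 + 47789) = 41588/(3364584546/70405) = 41588*(70405/3364584546) = 1464001570/1682292273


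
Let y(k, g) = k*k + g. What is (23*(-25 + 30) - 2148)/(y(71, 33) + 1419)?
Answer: -2033/6493 ≈ -0.31311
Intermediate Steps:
y(k, g) = g + k² (y(k, g) = k² + g = g + k²)
(23*(-25 + 30) - 2148)/(y(71, 33) + 1419) = (23*(-25 + 30) - 2148)/((33 + 71²) + 1419) = (23*5 - 2148)/((33 + 5041) + 1419) = (115 - 2148)/(5074 + 1419) = -2033/6493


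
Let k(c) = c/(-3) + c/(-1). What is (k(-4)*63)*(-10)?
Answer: -3360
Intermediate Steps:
k(c) = -4*c/3 (k(c) = c*(-⅓) + c*(-1) = -c/3 - c = -4*c/3)
(k(-4)*63)*(-10) = (-4/3*(-4)*63)*(-10) = ((16/3)*63)*(-10) = 336*(-10) = -3360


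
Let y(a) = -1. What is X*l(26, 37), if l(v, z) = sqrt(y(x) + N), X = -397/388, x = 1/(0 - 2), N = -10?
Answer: -397*I*sqrt(11)/388 ≈ -3.3936*I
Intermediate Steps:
x = -1/2 (x = 1/(-2) = -1/2 ≈ -0.50000)
X = -397/388 (X = -397*1/388 = -397/388 ≈ -1.0232)
l(v, z) = I*sqrt(11) (l(v, z) = sqrt(-1 - 10) = sqrt(-11) = I*sqrt(11))
X*l(26, 37) = -397*I*sqrt(11)/388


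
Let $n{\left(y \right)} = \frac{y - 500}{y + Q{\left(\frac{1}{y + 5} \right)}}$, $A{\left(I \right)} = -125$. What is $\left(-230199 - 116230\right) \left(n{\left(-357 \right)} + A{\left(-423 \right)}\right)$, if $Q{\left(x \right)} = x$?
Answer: $\frac{5337244877769}{125665} \approx 4.2472 \cdot 10^{7}$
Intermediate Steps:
$n{\left(y \right)} = \frac{-500 + y}{y + \frac{1}{5 + y}}$ ($n{\left(y \right)} = \frac{y - 500}{y + \frac{1}{y + 5}} = \frac{-500 + y}{y + \frac{1}{5 + y}}$)
$\left(-230199 - 116230\right) \left(n{\left(-357 \right)} + A{\left(-423 \right)}\right) = \left(-230199 - 116230\right) \left(\frac{\left(-500 - 357\right) \left(5 - 357\right)}{1 - 357 \left(5 - 357\right)} - 125\right) = - 346429 \left(\frac{1}{1 - -125664} \left(-857\right) \left(-352\right) - 125\right) = - 346429 \left(\frac{1}{1 + 125664} \left(-857\right) \left(-352\right) - 125\right) = - 346429 \left(\frac{1}{125665} \left(-857\right) \left(-352\right) - 125\right) = - 346429 \left(\frac{301664}{125665} - 125\right) = \left(-346429\right) \left(- \frac{15406461}{125665}\right) = \frac{5337244877769}{125665}$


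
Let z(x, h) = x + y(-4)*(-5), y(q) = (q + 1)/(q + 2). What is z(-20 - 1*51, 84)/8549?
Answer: -157/17098 ≈ -0.0091824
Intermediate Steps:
y(q) = (1 + q)/(2 + q)
z(x, h) = -15/2 + x (z(x, h) = x + ((1 - 4)/(2 - 4))*(-5) = x + (-3/(-2))*(-5) = x - ½*(-3)*(-5) = x + (3/2)*(-5) = x - 15/2 = -15/2 + x)
z(-20 - 1*51, 84)/8549 = (-15/2 + (-20 - 1*51))/8549 = (-15/2 + (-20 - 51))*(1/8549) = (-15/2 - 71)*(1/8549) = -157/2*1/8549 = -157/17098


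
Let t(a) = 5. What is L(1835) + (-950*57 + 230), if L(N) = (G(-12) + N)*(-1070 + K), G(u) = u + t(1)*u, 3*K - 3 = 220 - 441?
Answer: -6205324/3 ≈ -2.0684e+6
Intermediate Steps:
K = -218/3 (K = 1 + (220 - 441)/3 = 1 + (1/3)*(-221) = 1 - 221/3 = -218/3 ≈ -72.667)
G(u) = 6*u (G(u) = u + 5*u = 6*u)
L(N) = 82272 - 3428*N/3 (L(N) = (6*(-12) + N)*(-1070 - 218/3) = (-72 + N)*(-3428/3) = 82272 - 3428*N/3)
L(1835) + (-950*57 + 230) = (82272 - 3428/3*1835) + (-950*57 + 230) = (82272 - 6290380/3) + (-54150 + 230) = -6043564/3 - 53920 = -6205324/3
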